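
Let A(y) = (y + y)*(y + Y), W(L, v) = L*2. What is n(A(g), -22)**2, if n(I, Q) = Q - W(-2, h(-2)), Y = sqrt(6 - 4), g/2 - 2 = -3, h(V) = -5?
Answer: 324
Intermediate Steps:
g = -2 (g = 4 + 2*(-3) = 4 - 6 = -2)
W(L, v) = 2*L
Y = sqrt(2) ≈ 1.4142
A(y) = 2*y*(y + sqrt(2)) (A(y) = (y + y)*(y + sqrt(2)) = (2*y)*(y + sqrt(2)) = 2*y*(y + sqrt(2)))
n(I, Q) = 4 + Q (n(I, Q) = Q - 2*(-2) = Q - 1*(-4) = Q + 4 = 4 + Q)
n(A(g), -22)**2 = (4 - 22)**2 = (-18)**2 = 324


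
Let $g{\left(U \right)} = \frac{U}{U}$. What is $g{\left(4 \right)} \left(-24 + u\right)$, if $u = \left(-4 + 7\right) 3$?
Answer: $-15$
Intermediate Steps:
$g{\left(U \right)} = 1$
$u = 9$ ($u = 3 \cdot 3 = 9$)
$g{\left(4 \right)} \left(-24 + u\right) = 1 \left(-24 + 9\right) = 1 \left(-15\right) = -15$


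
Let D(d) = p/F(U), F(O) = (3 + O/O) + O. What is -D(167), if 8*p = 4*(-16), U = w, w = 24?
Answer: 2/7 ≈ 0.28571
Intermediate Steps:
U = 24
p = -8 (p = (4*(-16))/8 = (⅛)*(-64) = -8)
F(O) = 4 + O (F(O) = (3 + 1) + O = 4 + O)
D(d) = -2/7 (D(d) = -8/(4 + 24) = -8/28 = -8*1/28 = -2/7)
-D(167) = -1*(-2/7) = 2/7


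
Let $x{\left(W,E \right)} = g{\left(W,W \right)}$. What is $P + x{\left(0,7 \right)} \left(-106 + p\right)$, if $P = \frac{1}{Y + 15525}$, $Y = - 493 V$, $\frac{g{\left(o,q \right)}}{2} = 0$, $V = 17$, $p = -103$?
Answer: $\frac{1}{7144} \approx 0.00013998$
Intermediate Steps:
$g{\left(o,q \right)} = 0$ ($g{\left(o,q \right)} = 2 \cdot 0 = 0$)
$x{\left(W,E \right)} = 0$
$Y = -8381$ ($Y = \left(-493\right) 17 = -8381$)
$P = \frac{1}{7144}$ ($P = \frac{1}{-8381 + 15525} = \frac{1}{7144} \approx 0.00013998$)
$P + x{\left(0,7 \right)} \left(-106 + p\right) = \frac{1}{7144} + 0 \left(-106 - 103\right) = \frac{1}{7144} + 0 \left(-209\right) = \frac{1}{7144} + 0 = \frac{1}{7144}$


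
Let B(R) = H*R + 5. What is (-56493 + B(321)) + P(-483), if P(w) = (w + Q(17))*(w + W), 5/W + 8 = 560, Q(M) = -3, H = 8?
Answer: 16634851/92 ≈ 1.8081e+5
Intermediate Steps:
W = 5/552 (W = 5/(-8 + 560) = 5/552 ≈ 0.0090580)
P(w) = (-3 + w)*(5/552 + w) (P(w) = (w - 3)*(w + 5/552) = (-3 + w)*(5/552 + w))
B(R) = 5 + 8*R (B(R) = 8*R + 5 = 5 + 8*R)
(-56493 + B(321)) + P(-483) = (-56493 + (5 + 8*321)) + (-5/184 + (-483)² - 1651/552*(-483)) = (-56493 + (5 + 2568)) + (-5/184 + 233289 + 11557/8) = (-56493 + 2573) + 21595491/92 = -53920 + 21595491/92 = 16634851/92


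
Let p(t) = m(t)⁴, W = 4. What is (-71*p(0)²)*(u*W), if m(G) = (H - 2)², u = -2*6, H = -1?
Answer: 146703225168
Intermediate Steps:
u = -12
m(G) = 9 (m(G) = (-1 - 2)² = (-3)² = 9)
p(t) = 6561 (p(t) = 9⁴ = 6561)
(-71*p(0)²)*(u*W) = (-71*6561²)*(-12*4) = -71*43046721*(-48) = -3056317191*(-48) = 146703225168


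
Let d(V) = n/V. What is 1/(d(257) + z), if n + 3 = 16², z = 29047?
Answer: 257/7465332 ≈ 3.4426e-5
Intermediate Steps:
n = 253 (n = -3 + 16² = -3 + 256 = 253)
d(V) = 253/V
1/(d(257) + z) = 1/(253/257 + 29047) = 1/(7465332/257) = 257/7465332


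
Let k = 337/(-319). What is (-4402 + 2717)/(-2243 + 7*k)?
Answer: 537515/717876 ≈ 0.74876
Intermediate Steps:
k = -337/319 (k = 337*(-1/319) = -337/319 ≈ -1.0564)
(-4402 + 2717)/(-2243 + 7*k) = (-4402 + 2717)/(-2243 + 7*(-337/319)) = -1685/(-2243 - 2359/319) = -1685/(-717876/319) = -1685*(-319/717876) = 537515/717876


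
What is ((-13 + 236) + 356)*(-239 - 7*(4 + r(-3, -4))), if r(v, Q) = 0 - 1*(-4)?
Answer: -170805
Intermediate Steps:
r(v, Q) = 4 (r(v, Q) = 0 + 4 = 4)
((-13 + 236) + 356)*(-239 - 7*(4 + r(-3, -4))) = ((-13 + 236) + 356)*(-239 - 7*(4 + 4)) = (223 + 356)*(-239 - 7*8) = 579*(-239 - 56) = 579*(-295) = -170805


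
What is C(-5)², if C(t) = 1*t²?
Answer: 625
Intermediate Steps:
C(t) = t²
C(-5)² = ((-5)²)² = 25² = 625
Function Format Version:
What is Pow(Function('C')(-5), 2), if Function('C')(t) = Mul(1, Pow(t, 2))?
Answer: 625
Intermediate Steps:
Function('C')(t) = Pow(t, 2)
Pow(Function('C')(-5), 2) = Pow(Pow(-5, 2), 2) = Pow(25, 2) = 625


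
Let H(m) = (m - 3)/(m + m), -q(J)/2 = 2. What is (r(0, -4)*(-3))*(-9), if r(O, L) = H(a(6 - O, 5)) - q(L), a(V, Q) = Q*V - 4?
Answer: 6237/52 ≈ 119.94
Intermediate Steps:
q(J) = -4 (q(J) = -2*2 = -4)
a(V, Q) = -4 + Q*V
H(m) = (-3 + m)/(2*m) (H(m) = (-3 + m)/((2*m)) = (-3 + m)*(1/(2*m)) = (-3 + m)/(2*m))
r(O, L) = 4 + (23 - 5*O)/(2*(26 - 5*O)) (r(O, L) = (-3 + (-4 + 5*(6 - O)))/(2*(-4 + 5*(6 - O))) - 1*(-4) = (-3 + (-4 + (30 - 5*O)))/(2*(-4 + (30 - 5*O))) + 4 = (-3 + (26 - 5*O))/(2*(26 - 5*O)) + 4 = (23 - 5*O)/(2*(26 - 5*O)) + 4 = 4 + (23 - 5*O)/(2*(26 - 5*O)))
(r(0, -4)*(-3))*(-9) = ((3*(-77 + 15*0)/(2*(-26 + 5*0)))*(-3))*(-9) = ((3*(-77 + 0)/(2*(-26 + 0)))*(-3))*(-9) = (((3/2)*(-77)/(-26))*(-3))*(-9) = (((3/2)*(-1/26)*(-77))*(-3))*(-9) = ((231/52)*(-3))*(-9) = -693/52*(-9) = 6237/52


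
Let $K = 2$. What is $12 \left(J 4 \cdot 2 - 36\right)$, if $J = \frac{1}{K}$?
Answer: $-384$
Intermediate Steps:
$J = \frac{1}{2} \approx 0.5$
$12 \left(J 4 \cdot 2 - 36\right) = 12 \left(\frac{1}{2} \cdot 4 \cdot 2 - 36\right) = 12 \left(2 \cdot 2 - 36\right) = 12 \left(4 - 36\right) = 12 \left(-32\right) = -384$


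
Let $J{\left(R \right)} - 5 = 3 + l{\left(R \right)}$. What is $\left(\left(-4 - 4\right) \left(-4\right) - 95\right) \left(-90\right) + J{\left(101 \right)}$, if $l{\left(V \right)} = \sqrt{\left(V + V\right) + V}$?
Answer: $5678 + \sqrt{303} \approx 5695.4$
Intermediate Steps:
$l{\left(V \right)} = \sqrt{3} \sqrt{V}$ ($l{\left(V \right)} = \sqrt{2 V + V} = \sqrt{3 V} = \sqrt{3} \sqrt{V}$)
$J{\left(R \right)} = 8 + \sqrt{3} \sqrt{R}$ ($J{\left(R \right)} = 5 + \left(3 + \sqrt{3} \sqrt{R}\right) = 8 + \sqrt{3} \sqrt{R}$)
$\left(\left(-4 - 4\right) \left(-4\right) - 95\right) \left(-90\right) + J{\left(101 \right)} = \left(\left(-4 - 4\right) \left(-4\right) - 95\right) \left(-90\right) + \left(8 + \sqrt{3} \sqrt{101}\right) = \left(\left(-8\right) \left(-4\right) - 95\right) \left(-90\right) + \left(8 + \sqrt{303}\right) = \left(32 - 95\right) \left(-90\right) + \left(8 + \sqrt{303}\right) = \left(-63\right) \left(-90\right) + \left(8 + \sqrt{303}\right) = 5670 + \left(8 + \sqrt{303}\right) = 5678 + \sqrt{303}$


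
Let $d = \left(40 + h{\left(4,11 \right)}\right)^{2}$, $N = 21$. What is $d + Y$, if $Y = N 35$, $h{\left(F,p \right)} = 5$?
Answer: $2760$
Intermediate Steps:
$Y = 735$ ($Y = 21 \cdot 35 = 735$)
$d = 2025$ ($d = \left(40 + 5\right)^{2} = 45^{2} = 2025$)
$d + Y = 2025 + 735 = 2760$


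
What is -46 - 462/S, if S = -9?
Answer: 16/3 ≈ 5.3333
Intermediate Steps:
-46 - 462/S = -46 - 462/(-9) = -46 - 462*(-1)/9 = -46 - 42*(-11/9) = -46 + 154/3 = 16/3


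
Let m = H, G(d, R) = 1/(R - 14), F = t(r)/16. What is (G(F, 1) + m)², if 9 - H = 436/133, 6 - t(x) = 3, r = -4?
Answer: 95257600/2989441 ≈ 31.865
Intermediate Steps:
t(x) = 3 (t(x) = 6 - 1*3 = 6 - 3 = 3)
H = 761/133 (H = 9 - 436/133 = 761/133 ≈ 5.7218)
F = 3/16 ≈ 0.18750
G(d, R) = 1/(-14 + R)
m = 761/133 ≈ 5.7218
(G(F, 1) + m)² = (1/(-14 + 1) + 761/133)² = (1/(-13) + 761/133)² = (-1/13 + 761/133)² = (9760/1729)² = 95257600/2989441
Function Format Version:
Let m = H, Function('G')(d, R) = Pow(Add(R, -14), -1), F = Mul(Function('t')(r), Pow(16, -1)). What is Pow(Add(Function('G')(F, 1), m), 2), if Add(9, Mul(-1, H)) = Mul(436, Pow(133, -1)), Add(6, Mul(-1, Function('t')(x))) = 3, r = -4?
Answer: Rational(95257600, 2989441) ≈ 31.865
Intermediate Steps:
Function('t')(x) = 3 (Function('t')(x) = Add(6, Mul(-1, 3)) = Add(6, -3) = 3)
H = Rational(761, 133) (H = Add(9, Mul(-1, Mul(436, Pow(133, -1)))) = Add(9, Mul(-1, Mul(436, Rational(1, 133)))) = Add(9, Mul(-1, Rational(436, 133))) = Add(9, Rational(-436, 133)) = Rational(761, 133) ≈ 5.7218)
F = Rational(3, 16) (F = Mul(3, Pow(16, -1)) = Mul(3, Rational(1, 16)) = Rational(3, 16) ≈ 0.18750)
Function('G')(d, R) = Pow(Add(-14, R), -1)
m = Rational(761, 133) ≈ 5.7218
Pow(Add(Function('G')(F, 1), m), 2) = Pow(Add(Pow(Add(-14, 1), -1), Rational(761, 133)), 2) = Pow(Add(Pow(-13, -1), Rational(761, 133)), 2) = Pow(Add(Rational(-1, 13), Rational(761, 133)), 2) = Pow(Rational(9760, 1729), 2) = Rational(95257600, 2989441)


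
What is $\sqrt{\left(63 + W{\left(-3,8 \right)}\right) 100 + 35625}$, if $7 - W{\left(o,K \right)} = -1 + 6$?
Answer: $5 \sqrt{1685} \approx 205.24$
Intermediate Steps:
$W{\left(o,K \right)} = 2$ ($W{\left(o,K \right)} = 7 - \left(-1 + 6\right) = 7 - 5 = 2$)
$\sqrt{\left(63 + W{\left(-3,8 \right)}\right) 100 + 35625} = \sqrt{\left(63 + 2\right) 100 + 35625} = \sqrt{65 \cdot 100 + 35625} = \sqrt{6500 + 35625} = \sqrt{42125} = 5 \sqrt{1685}$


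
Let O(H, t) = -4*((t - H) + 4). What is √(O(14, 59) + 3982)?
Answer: √3786 ≈ 61.530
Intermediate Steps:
O(H, t) = -16 - 4*t + 4*H (O(H, t) = -4*(4 + t - H) = -16 - 4*t + 4*H)
√(O(14, 59) + 3982) = √((-16 - 4*59 + 4*14) + 3982) = √((-16 - 236 + 56) + 3982) = √(-196 + 3982) = √3786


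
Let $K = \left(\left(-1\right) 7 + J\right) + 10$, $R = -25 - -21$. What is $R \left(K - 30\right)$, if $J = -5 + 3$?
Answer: $116$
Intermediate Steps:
$J = -2$
$R = -4$ ($R = -25 + 21 = -4$)
$K = 1$ ($K = \left(\left(-1\right) 7 - 2\right) + 10 = \left(-7 - 2\right) + 10 = -9 + 10 = 1$)
$R \left(K - 30\right) = - 4 \left(1 - 30\right) = \left(-4\right) \left(-29\right) = 116$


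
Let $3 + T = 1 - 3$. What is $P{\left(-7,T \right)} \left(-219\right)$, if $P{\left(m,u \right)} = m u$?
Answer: $-7665$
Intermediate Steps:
$T = -5$ ($T = -3 + \left(1 - 3\right) = -3 - 2 = -5$)
$P{\left(-7,T \right)} \left(-219\right) = \left(-7\right) \left(-5\right) \left(-219\right) = 35 \left(-219\right) = -7665$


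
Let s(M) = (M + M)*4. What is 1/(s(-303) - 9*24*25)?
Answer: -1/7824 ≈ -0.00012781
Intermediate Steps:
s(M) = 8*M (s(M) = (2*M)*4 = 8*M)
1/(s(-303) - 9*24*25) = 1/(8*(-303) - 9*24*25) = 1/(-2424 - 216*25) = 1/(-2424 - 5400) = 1/(-7824) = -1/7824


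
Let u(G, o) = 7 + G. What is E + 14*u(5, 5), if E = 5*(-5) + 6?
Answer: 149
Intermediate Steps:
E = -19 (E = -25 + 6 = -19)
E + 14*u(5, 5) = -19 + 14*(7 + 5) = -19 + 14*12 = -19 + 168 = 149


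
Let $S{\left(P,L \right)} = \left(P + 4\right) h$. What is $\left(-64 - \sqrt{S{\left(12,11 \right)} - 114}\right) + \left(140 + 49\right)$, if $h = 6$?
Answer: $125 - 3 i \sqrt{2} \approx 125.0 - 4.2426 i$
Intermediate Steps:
$S{\left(P,L \right)} = 24 + 6 P$ ($S{\left(P,L \right)} = \left(P + 4\right) 6 = \left(4 + P\right) 6 = 24 + 6 P$)
$\left(-64 - \sqrt{S{\left(12,11 \right)} - 114}\right) + \left(140 + 49\right) = \left(-64 - \sqrt{\left(24 + 6 \cdot 12\right) - 114}\right) + \left(140 + 49\right) = \left(-64 - \sqrt{\left(24 + 72\right) - 114}\right) + 189 = \left(-64 - \sqrt{96 - 114}\right) + 189 = \left(-64 - \sqrt{-18}\right) + 189 = \left(-64 - 3 i \sqrt{2}\right) + 189 = 125 - 3 i \sqrt{2}$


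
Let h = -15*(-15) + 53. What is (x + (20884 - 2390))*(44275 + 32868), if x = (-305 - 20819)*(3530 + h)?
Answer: -6203971048814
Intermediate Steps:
h = 278 (h = -5*(-45) + 53 = 225 + 53 = 278)
x = -80440192 (x = (-305 - 20819)*(3530 + 278) = -21124*3808 = -80440192)
(x + (20884 - 2390))*(44275 + 32868) = (-80440192 + (20884 - 2390))*(44275 + 32868) = (-80440192 + 18494)*77143 = -80421698*77143 = -6203971048814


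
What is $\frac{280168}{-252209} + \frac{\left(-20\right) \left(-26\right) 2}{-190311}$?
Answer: $- \frac{53581349608}{47998146999} \approx -1.1163$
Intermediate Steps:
$\frac{280168}{-252209} + \frac{\left(-20\right) \left(-26\right) 2}{-190311} = 280168 \left(- \frac{1}{252209}\right) + 520 \cdot 2 \left(- \frac{1}{190311}\right) = - \frac{280168}{252209} + 1040 \left(- \frac{1}{190311}\right) = - \frac{280168}{252209} - \frac{1040}{190311} = - \frac{53581349608}{47998146999}$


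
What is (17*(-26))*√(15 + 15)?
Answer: -442*√30 ≈ -2420.9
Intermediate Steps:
(17*(-26))*√(15 + 15) = -442*√30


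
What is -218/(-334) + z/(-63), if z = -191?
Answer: 38764/10521 ≈ 3.6844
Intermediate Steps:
-218/(-334) + z/(-63) = -218/(-334) - 191/(-63) = -218*(-1/334) - 191*(-1/63) = 109/167 + 191/63 = 38764/10521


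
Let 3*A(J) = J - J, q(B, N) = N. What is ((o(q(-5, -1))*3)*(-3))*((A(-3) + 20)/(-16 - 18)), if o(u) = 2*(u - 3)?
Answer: -720/17 ≈ -42.353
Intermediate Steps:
A(J) = 0 (A(J) = (J - J)/3 = (⅓)*0 = 0)
o(u) = -6 + 2*u (o(u) = 2*(-3 + u) = -6 + 2*u)
((o(q(-5, -1))*3)*(-3))*((A(-3) + 20)/(-16 - 18)) = (((-6 + 2*(-1))*3)*(-3))*((0 + 20)/(-16 - 18)) = (((-6 - 2)*3)*(-3))*(20/(-34)) = (-8*3*(-3))*(20*(-1/34)) = -24*(-3)*(-10/17) = 72*(-10/17) = -720/17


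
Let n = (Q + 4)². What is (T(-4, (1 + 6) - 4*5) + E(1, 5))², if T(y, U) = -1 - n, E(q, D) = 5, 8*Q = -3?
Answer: 342225/4096 ≈ 83.551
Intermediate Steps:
Q = -3/8 (Q = (⅛)*(-3) = -3/8 ≈ -0.37500)
n = 841/64 (n = (-3/8 + 4)² = (29/8)² = 841/64 ≈ 13.141)
T(y, U) = -905/64 (T(y, U) = -1 - 1*841/64 = -1 - 841/64 = -905/64)
(T(-4, (1 + 6) - 4*5) + E(1, 5))² = (-905/64 + 5)² = (-585/64)² = 342225/4096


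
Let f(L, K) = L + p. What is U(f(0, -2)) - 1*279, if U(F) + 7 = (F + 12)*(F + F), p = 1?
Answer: -260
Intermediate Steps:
f(L, K) = 1 + L (f(L, K) = L + 1 = 1 + L)
U(F) = -7 + 2*F*(12 + F) (U(F) = -7 + (F + 12)*(F + F) = -7 + (12 + F)*(2*F) = -7 + 2*F*(12 + F))
U(f(0, -2)) - 1*279 = (-7 + 2*(1 + 0)**2 + 24*(1 + 0)) - 1*279 = (-7 + 2*1**2 + 24*1) - 279 = (-7 + 2*1 + 24) - 279 = (-7 + 2 + 24) - 279 = 19 - 279 = -260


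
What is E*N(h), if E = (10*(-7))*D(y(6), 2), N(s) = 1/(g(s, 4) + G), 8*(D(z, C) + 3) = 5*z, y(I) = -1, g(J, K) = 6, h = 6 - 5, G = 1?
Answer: 145/4 ≈ 36.250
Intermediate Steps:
h = 1
D(z, C) = -3 + 5*z/8 (D(z, C) = -3 + (5*z)/8 = -3 + 5*z/8)
N(s) = 1/7 (N(s) = 1/(6 + 1) = 1/7)
E = 1015/4 (E = (10*(-7))*(-3 + (5/8)*(-1)) = -70*(-3 - 5/8) = -70*(-29/8) = 1015/4 ≈ 253.75)
E*N(h) = (1015/4)*(1/7) = 145/4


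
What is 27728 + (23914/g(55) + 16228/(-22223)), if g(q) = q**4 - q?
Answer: 256292148509861/9243323505 ≈ 27727.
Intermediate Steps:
27728 + (23914/g(55) + 16228/(-22223)) = 27728 + (23914/(55**4 - 1*55) + 16228/(-22223)) = 27728 + (23914/(9150625 - 55) + 16228*(-1/22223)) = 27728 + (23914/9150570 - 16228/22223) = 27728 + (23914*(1/9150570) - 16228/22223) = 27728 + (1087/415935 - 16228/22223) = 27728 - 6725636779/9243323505 = 256292148509861/9243323505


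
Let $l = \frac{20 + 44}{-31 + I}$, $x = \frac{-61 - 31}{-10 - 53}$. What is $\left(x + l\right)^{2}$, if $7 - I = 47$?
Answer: $\frac{6250000}{20007729} \approx 0.31238$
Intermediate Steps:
$I = -40$ ($I = 7 - 47 = -40$)
$x = \frac{92}{63}$ ($x = - \frac{92}{-63} = \left(-92\right) \left(- \frac{1}{63}\right) = \frac{92}{63} \approx 1.4603$)
$l = - \frac{64}{71}$ ($l = \frac{20 + 44}{-31 - 40} = \frac{64}{-71} = 64 \left(- \frac{1}{71}\right) = - \frac{64}{71} \approx -0.90141$)
$\left(x + l\right)^{2} = \left(\frac{92}{63} - \frac{64}{71}\right)^{2} = \left(\frac{2500}{4473}\right)^{2} = \frac{6250000}{20007729}$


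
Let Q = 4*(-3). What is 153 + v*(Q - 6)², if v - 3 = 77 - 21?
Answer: 19269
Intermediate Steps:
Q = -12
v = 59 (v = 3 + (77 - 21) = 3 + 56 = 59)
153 + v*(Q - 6)² = 153 + 59*(-12 - 6)² = 153 + 59*(-18)² = 153 + 59*324 = 153 + 19116 = 19269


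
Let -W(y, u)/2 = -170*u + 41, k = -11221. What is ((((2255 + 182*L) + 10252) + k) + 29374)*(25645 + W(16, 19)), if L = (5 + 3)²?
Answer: 1354829084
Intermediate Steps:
W(y, u) = -82 + 340*u (W(y, u) = -2*(-170*u + 41) = -2*(41 - 170*u) = -82 + 340*u)
L = 64 (L = 8² = 64)
((((2255 + 182*L) + 10252) + k) + 29374)*(25645 + W(16, 19)) = ((((2255 + 182*64) + 10252) - 11221) + 29374)*(25645 + (-82 + 340*19)) = ((((2255 + 11648) + 10252) - 11221) + 29374)*(25645 + (-82 + 6460)) = (((13903 + 10252) - 11221) + 29374)*(25645 + 6378) = ((24155 - 11221) + 29374)*32023 = (12934 + 29374)*32023 = 42308*32023 = 1354829084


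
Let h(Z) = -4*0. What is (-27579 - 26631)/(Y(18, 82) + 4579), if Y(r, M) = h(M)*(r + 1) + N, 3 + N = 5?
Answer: -18070/1527 ≈ -11.834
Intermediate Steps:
h(Z) = 0
N = 2 (N = -3 + 5 = 2)
Y(r, M) = 2 (Y(r, M) = 0*(r + 1) + 2 = 0*(1 + r) + 2 = 0 + 2 = 2)
(-27579 - 26631)/(Y(18, 82) + 4579) = (-27579 - 26631)/(2 + 4579) = -54210/4581 = -54210*1/4581 = -18070/1527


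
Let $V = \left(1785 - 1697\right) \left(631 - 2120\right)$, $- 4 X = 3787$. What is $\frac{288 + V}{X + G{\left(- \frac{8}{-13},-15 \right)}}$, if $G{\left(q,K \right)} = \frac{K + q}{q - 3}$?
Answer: $\frac{16212256}{116649} \approx 138.98$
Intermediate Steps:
$X = - \frac{3787}{4}$ ($X = \left(- \frac{1}{4}\right) 3787 = - \frac{3787}{4} \approx -946.75$)
$G{\left(q,K \right)} = \frac{K + q}{-3 + q}$
$V = -131032$ ($V = 88 \left(-1489\right) = -131032$)
$\frac{288 + V}{X + G{\left(- \frac{8}{-13},-15 \right)}} = \frac{288 - 131032}{- \frac{3787}{4} + \frac{-15 - \frac{8}{-13}}{-3 - \frac{8}{-13}}} = - \frac{130744}{- \frac{3787}{4} + \frac{-15 - - \frac{8}{13}}{-3 - - \frac{8}{13}}} = - \frac{130744}{- \frac{3787}{4} + \frac{-15 + \frac{8}{13}}{-3 + \frac{8}{13}}} = - \frac{130744}{- \frac{3787}{4} + \frac{1}{- \frac{31}{13}} \left(- \frac{187}{13}\right)} = - \frac{130744}{- \frac{3787}{4} - - \frac{187}{31}} = - \frac{130744}{- \frac{3787}{4} + \frac{187}{31}} = - \frac{130744}{- \frac{116649}{124}} = \left(-130744\right) \left(- \frac{124}{116649}\right) = \frac{16212256}{116649}$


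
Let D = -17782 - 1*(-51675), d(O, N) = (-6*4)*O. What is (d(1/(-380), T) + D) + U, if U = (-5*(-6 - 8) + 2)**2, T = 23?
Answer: 3712321/95 ≈ 39077.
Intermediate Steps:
d(O, N) = -24*O
D = 33893 (D = -17782 + 51675 = 33893)
U = 5184 (U = (-5*(-14) + 2)**2 = (70 + 2)**2 = 72**2 = 5184)
(d(1/(-380), T) + D) + U = (-24/(-380) + 33893) + 5184 = (-24*(-1/380) + 33893) + 5184 = (6/95 + 33893) + 5184 = 3219841/95 + 5184 = 3712321/95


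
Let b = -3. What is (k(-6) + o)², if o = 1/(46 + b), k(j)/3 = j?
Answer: 597529/1849 ≈ 323.16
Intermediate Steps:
k(j) = 3*j
o = 1/43 (o = 1/(46 - 3) = 1/43 ≈ 0.023256)
(k(-6) + o)² = (3*(-6) + 1/43)² = (-18 + 1/43)² = (-773/43)² = 597529/1849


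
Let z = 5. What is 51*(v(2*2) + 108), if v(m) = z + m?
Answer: 5967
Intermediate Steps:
v(m) = 5 + m
51*(v(2*2) + 108) = 51*((5 + 2*2) + 108) = 51*((5 + 4) + 108) = 51*(9 + 108) = 51*117 = 5967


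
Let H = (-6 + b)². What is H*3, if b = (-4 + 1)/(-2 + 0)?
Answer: 243/4 ≈ 60.750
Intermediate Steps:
b = 3/2 (b = -3/(-2) = -3*(-½) = 3/2 ≈ 1.5000)
H = 81/4 (H = (-6 + 3/2)² = (-9/2)² = 81/4 ≈ 20.250)
H*3 = (81/4)*3 = 243/4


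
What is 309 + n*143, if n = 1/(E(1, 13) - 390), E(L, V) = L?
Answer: 120058/389 ≈ 308.63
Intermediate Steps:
n = -1/389 (n = 1/(1 - 390) = 1/(-389) = -1/389 ≈ -0.0025707)
309 + n*143 = 309 - 1/389*143 = 309 - 143/389 = 120058/389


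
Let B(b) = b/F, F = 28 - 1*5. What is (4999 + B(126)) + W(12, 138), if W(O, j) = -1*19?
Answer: 114666/23 ≈ 4985.5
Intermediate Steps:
F = 23 (F = 28 - 5 = 23)
B(b) = b/23
W(O, j) = -19
(4999 + B(126)) + W(12, 138) = (4999 + (1/23)*126) - 19 = (4999 + 126/23) - 19 = 115103/23 - 19 = 114666/23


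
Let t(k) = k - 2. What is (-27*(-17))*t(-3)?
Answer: -2295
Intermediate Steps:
t(k) = -2 + k
(-27*(-17))*t(-3) = (-27*(-17))*(-2 - 3) = 459*(-5) = -2295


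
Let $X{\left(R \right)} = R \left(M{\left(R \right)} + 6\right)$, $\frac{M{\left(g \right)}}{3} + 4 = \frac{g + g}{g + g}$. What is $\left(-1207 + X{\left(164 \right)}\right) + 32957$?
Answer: $31258$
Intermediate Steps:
$M{\left(g \right)} = -9$ ($M{\left(g \right)} = -12 + 3 \frac{g + g}{g + g} = -12 + 3 \frac{2 g}{2 g} = -12 + 3 \cdot 2 g \frac{1}{2 g} = -12 + 3 \cdot 1 = -12 + 3 = -9$)
$X{\left(R \right)} = - 3 R$ ($X{\left(R \right)} = R \left(-9 + 6\right) = R \left(-3\right) = - 3 R$)
$\left(-1207 + X{\left(164 \right)}\right) + 32957 = \left(-1207 - 492\right) + 32957 = -1699 + 32957 = 31258$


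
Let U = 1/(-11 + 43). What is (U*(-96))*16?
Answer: -48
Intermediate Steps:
U = 1/32 ≈ 0.031250
(U*(-96))*16 = ((1/32)*(-96))*16 = -3*16 = -48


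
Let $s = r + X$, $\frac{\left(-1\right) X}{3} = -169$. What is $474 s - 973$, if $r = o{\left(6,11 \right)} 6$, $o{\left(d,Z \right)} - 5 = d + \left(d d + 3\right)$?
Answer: $381545$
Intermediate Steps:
$X = 507$ ($X = \left(-3\right) \left(-169\right) = 507$)
$o{\left(d,Z \right)} = 8 + d + d^{2}$ ($o{\left(d,Z \right)} = 5 + \left(d + \left(d d + 3\right)\right) = 5 + \left(d + \left(d^{2} + 3\right)\right) = 5 + \left(d + \left(3 + d^{2}\right)\right) = 5 + \left(3 + d + d^{2}\right) = 8 + d + d^{2}$)
$r = 300$ ($r = \left(8 + 6 + 6^{2}\right) 6 = \left(8 + 6 + 36\right) 6 = 50 \cdot 6 = 300$)
$s = 807$ ($s = 300 + 507 = 807$)
$474 s - 973 = 474 \cdot 807 - 973 = 382518 - 973 = 381545$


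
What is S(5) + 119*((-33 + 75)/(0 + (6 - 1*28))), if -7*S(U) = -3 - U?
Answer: -17405/77 ≈ -226.04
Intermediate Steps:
S(U) = 3/7 + U/7 (S(U) = -(-3 - U)/7 = 3/7 + U/7)
S(5) + 119*((-33 + 75)/(0 + (6 - 1*28))) = (3/7 + (⅐)*5) + 119*((-33 + 75)/(0 + (6 - 1*28))) = (3/7 + 5/7) + 119*(42/(0 + (6 - 28))) = 8/7 + 119*(42/(0 - 22)) = 8/7 + 119*(42/(-22)) = 8/7 + 119*(42*(-1/22)) = 8/7 + 119*(-21/11) = 8/7 - 2499/11 = -17405/77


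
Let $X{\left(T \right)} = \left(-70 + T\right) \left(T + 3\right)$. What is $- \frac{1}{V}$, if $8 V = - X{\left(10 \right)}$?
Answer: $- \frac{2}{195} \approx -0.010256$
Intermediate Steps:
$X{\left(T \right)} = \left(-70 + T\right) \left(3 + T\right)$
$V = \frac{195}{2}$ ($V = \frac{\left(-1\right) \left(-210 + 10^{2} - 670\right)}{8} = \frac{\left(-1\right) \left(-210 + 100 - 670\right)}{8} = \frac{\left(-1\right) \left(-780\right)}{8} = \frac{1}{8} \cdot 780 = \frac{195}{2} \approx 97.5$)
$- \frac{1}{V} = - \frac{1}{\frac{195}{2}} = \left(-1\right) \frac{2}{195} = - \frac{2}{195}$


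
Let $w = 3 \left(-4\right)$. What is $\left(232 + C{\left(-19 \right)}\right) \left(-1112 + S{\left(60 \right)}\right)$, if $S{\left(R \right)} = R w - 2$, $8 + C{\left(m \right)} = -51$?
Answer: $-317282$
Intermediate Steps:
$C{\left(m \right)} = -59$ ($C{\left(m \right)} = -8 - 51 = -59$)
$w = -12$
$S{\left(R \right)} = -2 - 12 R$ ($S{\left(R \right)} = R \left(-12\right) - 2 = - 12 R - 2 = -2 - 12 R$)
$\left(232 + C{\left(-19 \right)}\right) \left(-1112 + S{\left(60 \right)}\right) = \left(232 - 59\right) \left(-1112 - 722\right) = 173 \left(-1112 - 722\right) = 173 \left(-1834\right) = -317282$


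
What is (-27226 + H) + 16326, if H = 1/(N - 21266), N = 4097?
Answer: -187142101/17169 ≈ -10900.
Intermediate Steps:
H = -1/17169 (H = 1/(4097 - 21266) = 1/(-17169) = -1/17169 ≈ -5.8245e-5)
(-27226 + H) + 16326 = (-27226 - 1/17169) + 16326 = -467443195/17169 + 16326 = -187142101/17169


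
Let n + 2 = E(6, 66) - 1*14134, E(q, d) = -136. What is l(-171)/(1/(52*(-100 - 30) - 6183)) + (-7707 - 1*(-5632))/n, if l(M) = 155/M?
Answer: 28632341705/2440512 ≈ 11732.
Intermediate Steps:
n = -14272 (n = -2 + (-136 - 1*14134) = -2 + (-136 - 14134) = -2 - 14270 = -14272)
l(-171)/(1/(52*(-100 - 30) - 6183)) + (-7707 - 1*(-5632))/n = (155/(-171))/(1/(52*(-100 - 30) - 6183)) + (-7707 - 1*(-5632))/(-14272) = (155*(-1/171))/(1/(52*(-130) - 6183)) + (-7707 + 5632)*(-1/14272) = -155/(171*(1/(-6760 - 6183))) - 2075*(-1/14272) = -155/(171*(1/(-12943))) + 2075/14272 = -155/(171*(-1/12943)) + 2075/14272 = -155/171*(-12943) + 2075/14272 = 2006165/171 + 2075/14272 = 28632341705/2440512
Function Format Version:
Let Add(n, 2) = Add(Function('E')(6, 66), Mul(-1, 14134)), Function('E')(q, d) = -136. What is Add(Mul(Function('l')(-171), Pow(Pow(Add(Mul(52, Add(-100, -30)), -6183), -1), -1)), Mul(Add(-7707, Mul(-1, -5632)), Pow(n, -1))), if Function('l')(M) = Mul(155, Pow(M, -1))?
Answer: Rational(28632341705, 2440512) ≈ 11732.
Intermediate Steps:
n = -14272 (n = Add(-2, Add(-136, Mul(-1, 14134))) = Add(-2, Add(-136, -14134)) = Add(-2, -14270) = -14272)
Add(Mul(Function('l')(-171), Pow(Pow(Add(Mul(52, Add(-100, -30)), -6183), -1), -1)), Mul(Add(-7707, Mul(-1, -5632)), Pow(n, -1))) = Add(Mul(Mul(155, Pow(-171, -1)), Pow(Pow(Add(Mul(52, Add(-100, -30)), -6183), -1), -1)), Mul(Add(-7707, Mul(-1, -5632)), Pow(-14272, -1))) = Add(Mul(Mul(155, Rational(-1, 171)), Pow(Pow(Add(Mul(52, -130), -6183), -1), -1)), Mul(Add(-7707, 5632), Rational(-1, 14272))) = Add(Mul(Rational(-155, 171), Pow(Pow(Add(-6760, -6183), -1), -1)), Mul(-2075, Rational(-1, 14272))) = Add(Mul(Rational(-155, 171), Pow(Pow(-12943, -1), -1)), Rational(2075, 14272)) = Add(Mul(Rational(-155, 171), Pow(Rational(-1, 12943), -1)), Rational(2075, 14272)) = Add(Mul(Rational(-155, 171), -12943), Rational(2075, 14272)) = Add(Rational(2006165, 171), Rational(2075, 14272)) = Rational(28632341705, 2440512)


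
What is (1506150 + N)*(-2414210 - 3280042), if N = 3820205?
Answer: -30329607611460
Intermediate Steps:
(1506150 + N)*(-2414210 - 3280042) = (1506150 + 3820205)*(-2414210 - 3280042) = 5326355*(-5694252) = -30329607611460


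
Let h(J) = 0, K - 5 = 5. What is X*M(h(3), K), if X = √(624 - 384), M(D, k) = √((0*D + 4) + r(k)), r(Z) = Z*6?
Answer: 32*√15 ≈ 123.94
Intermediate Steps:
K = 10 (K = 5 + 5 = 10)
r(Z) = 6*Z
M(D, k) = √(4 + 6*k) (M(D, k) = √((0*D + 4) + 6*k) = √((0 + 4) + 6*k) = √(4 + 6*k))
X = 4*√15 (X = √240 = 4*√15 ≈ 15.492)
X*M(h(3), K) = (4*√15)*√(4 + 6*10) = (4*√15)*√(4 + 60) = (4*√15)*√64 = (4*√15)*8 = 32*√15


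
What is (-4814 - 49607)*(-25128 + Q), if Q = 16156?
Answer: 488265212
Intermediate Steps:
(-4814 - 49607)*(-25128 + Q) = (-4814 - 49607)*(-25128 + 16156) = -54421*(-8972) = 488265212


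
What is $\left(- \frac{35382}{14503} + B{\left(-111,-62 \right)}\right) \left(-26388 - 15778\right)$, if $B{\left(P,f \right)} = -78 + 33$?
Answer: $\frac{29010924822}{14503} \approx 2.0003 \cdot 10^{6}$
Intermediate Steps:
$B{\left(P,f \right)} = -45$
$\left(- \frac{35382}{14503} + B{\left(-111,-62 \right)}\right) \left(-26388 - 15778\right) = \left(- \frac{35382}{14503} - 45\right) \left(-26388 - 15778\right) = \left(\left(-35382\right) \frac{1}{14503} - 45\right) \left(-42166\right) = \left(- \frac{35382}{14503} - 45\right) \left(-42166\right) = \left(- \frac{688017}{14503}\right) \left(-42166\right) = \frac{29010924822}{14503}$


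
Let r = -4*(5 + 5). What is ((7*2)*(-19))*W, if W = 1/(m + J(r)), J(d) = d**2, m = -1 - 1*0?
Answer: -266/1599 ≈ -0.16635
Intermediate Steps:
m = -1 (m = -1 + 0 = -1)
r = -40 (r = -4*10 = -40)
W = 1/1599 (W = 1/(-1 + (-40)**2) = 1/(-1 + 1600) = 1/1599 ≈ 0.00062539)
((7*2)*(-19))*W = ((7*2)*(-19))*(1/1599) = (14*(-19))*(1/1599) = -266*1/1599 = -266/1599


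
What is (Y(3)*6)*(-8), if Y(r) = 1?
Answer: -48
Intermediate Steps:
(Y(3)*6)*(-8) = (1*6)*(-8) = 6*(-8) = -48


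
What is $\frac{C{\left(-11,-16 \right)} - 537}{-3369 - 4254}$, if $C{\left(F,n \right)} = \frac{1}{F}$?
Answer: $\frac{844}{11979} \approx 0.070457$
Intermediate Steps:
$\frac{C{\left(-11,-16 \right)} - 537}{-3369 - 4254} = \frac{\frac{1}{-11} - 537}{-3369 - 4254} = \frac{- \frac{1}{11} - 537}{-7623} = \left(- \frac{5908}{11}\right) \left(- \frac{1}{7623}\right) = \frac{844}{11979}$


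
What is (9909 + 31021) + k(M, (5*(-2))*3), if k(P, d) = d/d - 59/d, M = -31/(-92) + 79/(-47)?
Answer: 1227989/30 ≈ 40933.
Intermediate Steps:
M = -5811/4324 (M = -31*(-1/92) + 79*(-1/47) = 31/92 - 79/47 = -5811/4324 ≈ -1.3439)
k(P, d) = 1 - 59/d
(9909 + 31021) + k(M, (5*(-2))*3) = (9909 + 31021) + (-59 + (5*(-2))*3)/(((5*(-2))*3)) = 40930 + (-59 - 10*3)/((-10*3)) = 40930 + (-59 - 30)/(-30) = 40930 - 1/30*(-89) = 40930 + 89/30 = 1227989/30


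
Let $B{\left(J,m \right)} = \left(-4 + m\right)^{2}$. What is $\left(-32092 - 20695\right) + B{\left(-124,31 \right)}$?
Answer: $-52058$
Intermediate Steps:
$\left(-32092 - 20695\right) + B{\left(-124,31 \right)} = \left(-32092 - 20695\right) + \left(-4 + 31\right)^{2} = -52787 + 27^{2} = -52787 + 729 = -52058$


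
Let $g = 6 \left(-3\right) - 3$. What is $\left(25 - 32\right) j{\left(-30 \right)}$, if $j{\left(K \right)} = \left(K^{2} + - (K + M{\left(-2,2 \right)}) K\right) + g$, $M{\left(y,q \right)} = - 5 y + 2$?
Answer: $-2373$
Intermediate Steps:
$M{\left(y,q \right)} = 2 - 5 y$
$g = -21$ ($g = -18 - 3 = -21$)
$j{\left(K \right)} = -21 + K^{2} + K \left(-12 - K\right)$ ($j{\left(K \right)} = \left(K^{2} + - (K + \left(2 - -10\right)) K\right) - 21 = \left(K^{2} + - (K + \left(2 + 10\right)) K\right) - 21 = \left(K^{2} + - (K + 12) K\right) - 21 = \left(K^{2} + - (12 + K) K\right) - 21 = \left(K^{2} + \left(-12 - K\right) K\right) - 21 = \left(K^{2} + K \left(-12 - K\right)\right) - 21 = -21 + K^{2} + K \left(-12 - K\right)$)
$\left(25 - 32\right) j{\left(-30 \right)} = \left(25 - 32\right) \left(-21 - -360\right) = \left(25 - 32\right) \left(-21 + 360\right) = \left(-7\right) 339 = -2373$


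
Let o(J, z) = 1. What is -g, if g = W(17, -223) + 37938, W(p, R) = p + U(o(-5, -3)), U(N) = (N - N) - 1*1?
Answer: -37954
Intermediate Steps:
U(N) = -1 (U(N) = 0 - 1 = -1)
W(p, R) = -1 + p (W(p, R) = p - 1 = -1 + p)
g = 37954 (g = (-1 + 17) + 37938 = 16 + 37938 = 37954)
-g = -1*37954 = -37954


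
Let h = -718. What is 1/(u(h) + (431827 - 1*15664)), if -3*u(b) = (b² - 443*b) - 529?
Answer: 3/415420 ≈ 7.2216e-6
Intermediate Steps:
u(b) = 529/3 - b²/3 + 443*b/3 (u(b) = -((b² - 443*b) - 529)/3 = -(-529 + b² - 443*b)/3 = 529/3 - b²/3 + 443*b/3)
1/(u(h) + (431827 - 1*15664)) = 1/((529/3 - ⅓*(-718)² + (443/3)*(-718)) + (431827 - 1*15664)) = 1/((529/3 - ⅓*515524 - 318074/3) + (431827 - 15664)) = 1/((529/3 - 515524/3 - 318074/3) + 416163) = 1/(-833069/3 + 416163) = 1/(415420/3) = 3/415420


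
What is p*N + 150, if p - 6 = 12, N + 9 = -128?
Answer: -2316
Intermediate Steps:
N = -137 (N = -9 - 128 = -137)
p = 18 (p = 6 + 12 = 18)
p*N + 150 = 18*(-137) + 150 = -2466 + 150 = -2316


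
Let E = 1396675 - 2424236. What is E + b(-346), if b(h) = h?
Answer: -1027907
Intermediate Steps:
E = -1027561
E + b(-346) = -1027561 - 346 = -1027907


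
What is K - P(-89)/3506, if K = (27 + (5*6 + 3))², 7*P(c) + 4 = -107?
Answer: 88351311/24542 ≈ 3600.0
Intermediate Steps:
P(c) = -111/7 (P(c) = -4/7 + (⅐)*(-107) = -4/7 - 107/7 = -111/7)
K = 3600 (K = (27 + (30 + 3))² = (27 + 33)² = 60² = 3600)
K - P(-89)/3506 = 3600 - (-111)/(7*3506) = 3600 - 1*(-111/24542) = 3600 + 111/24542 = 88351311/24542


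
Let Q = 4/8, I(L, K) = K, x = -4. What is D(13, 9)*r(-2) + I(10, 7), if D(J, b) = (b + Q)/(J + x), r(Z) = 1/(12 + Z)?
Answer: 1279/180 ≈ 7.1056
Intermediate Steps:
Q = 1/2 (Q = 4*(1/8) = 1/2 ≈ 0.50000)
D(J, b) = (1/2 + b)/(-4 + J) (D(J, b) = (b + 1/2)/(J - 4) = (1/2 + b)/(-4 + J))
D(13, 9)*r(-2) + I(10, 7) = ((1/2 + 9)/(-4 + 13))/(12 - 2) + 7 = ((19/2)/9)/10 + 7 = ((1/9)*(19/2))*(1/10) + 7 = (19/18)*(1/10) + 7 = 19/180 + 7 = 1279/180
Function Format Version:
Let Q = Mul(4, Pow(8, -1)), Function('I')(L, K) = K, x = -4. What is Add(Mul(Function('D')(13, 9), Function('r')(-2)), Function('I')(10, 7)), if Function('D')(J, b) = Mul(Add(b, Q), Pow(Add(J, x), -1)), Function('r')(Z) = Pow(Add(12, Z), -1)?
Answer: Rational(1279, 180) ≈ 7.1056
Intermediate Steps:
Q = Rational(1, 2) (Q = Mul(4, Rational(1, 8)) = Rational(1, 2) ≈ 0.50000)
Function('D')(J, b) = Mul(Pow(Add(-4, J), -1), Add(Rational(1, 2), b)) (Function('D')(J, b) = Mul(Add(b, Rational(1, 2)), Pow(Add(J, -4), -1)) = Mul(Add(Rational(1, 2), b), Pow(Add(-4, J), -1)) = Mul(Pow(Add(-4, J), -1), Add(Rational(1, 2), b)))
Add(Mul(Function('D')(13, 9), Function('r')(-2)), Function('I')(10, 7)) = Add(Mul(Mul(Pow(Add(-4, 13), -1), Add(Rational(1, 2), 9)), Pow(Add(12, -2), -1)), 7) = Add(Mul(Mul(Pow(9, -1), Rational(19, 2)), Pow(10, -1)), 7) = Add(Mul(Mul(Rational(1, 9), Rational(19, 2)), Rational(1, 10)), 7) = Add(Mul(Rational(19, 18), Rational(1, 10)), 7) = Add(Rational(19, 180), 7) = Rational(1279, 180)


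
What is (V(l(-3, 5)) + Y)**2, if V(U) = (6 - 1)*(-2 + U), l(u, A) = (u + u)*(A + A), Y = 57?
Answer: 64009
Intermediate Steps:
l(u, A) = 4*A*u (l(u, A) = (2*u)*(2*A) = 4*A*u)
V(U) = -10 + 5*U (V(U) = 5*(-2 + U) = -10 + 5*U)
(V(l(-3, 5)) + Y)**2 = ((-10 + 5*(4*5*(-3))) + 57)**2 = ((-10 + 5*(-60)) + 57)**2 = ((-10 - 300) + 57)**2 = (-310 + 57)**2 = (-253)**2 = 64009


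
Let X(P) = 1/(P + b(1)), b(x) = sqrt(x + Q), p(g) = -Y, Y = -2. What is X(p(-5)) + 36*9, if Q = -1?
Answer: 649/2 ≈ 324.50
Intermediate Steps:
p(g) = 2 (p(g) = -1*(-2) = 2)
b(x) = sqrt(-1 + x) (b(x) = sqrt(x - 1) = sqrt(-1 + x))
X(P) = 1/P (X(P) = 1/(P + sqrt(-1 + 1)) = 1/(P + sqrt(0)) = 1/(P + 0) = 1/P)
X(p(-5)) + 36*9 = 1/2 + 36*9 = 1/2 + 324 = 649/2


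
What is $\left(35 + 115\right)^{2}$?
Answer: $22500$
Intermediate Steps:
$\left(35 + 115\right)^{2} = 150^{2} = 22500$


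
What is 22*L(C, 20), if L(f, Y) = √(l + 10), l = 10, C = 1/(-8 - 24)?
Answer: 44*√5 ≈ 98.387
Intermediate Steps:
C = -1/32 (C = 1/(-32) = -1/32 ≈ -0.031250)
L(f, Y) = 2*√5 (L(f, Y) = √(10 + 10) = √20 = 2*√5)
22*L(C, 20) = 22*(2*√5) = 44*√5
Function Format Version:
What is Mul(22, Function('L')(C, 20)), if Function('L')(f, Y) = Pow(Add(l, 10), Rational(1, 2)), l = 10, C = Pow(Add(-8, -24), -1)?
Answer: Mul(44, Pow(5, Rational(1, 2))) ≈ 98.387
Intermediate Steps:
C = Rational(-1, 32) (C = Pow(-32, -1) = Rational(-1, 32) ≈ -0.031250)
Function('L')(f, Y) = Mul(2, Pow(5, Rational(1, 2))) (Function('L')(f, Y) = Pow(Add(10, 10), Rational(1, 2)) = Pow(20, Rational(1, 2)) = Mul(2, Pow(5, Rational(1, 2))))
Mul(22, Function('L')(C, 20)) = Mul(22, Mul(2, Pow(5, Rational(1, 2)))) = Mul(44, Pow(5, Rational(1, 2)))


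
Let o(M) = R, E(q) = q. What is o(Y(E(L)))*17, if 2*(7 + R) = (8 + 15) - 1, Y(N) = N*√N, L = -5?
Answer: 68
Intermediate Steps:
Y(N) = N^(3/2)
R = 4 (R = -7 + ((8 + 15) - 1)/2 = -7 + (23 - 1)/2 = -7 + (½)*22 = -7 + 11 = 4)
o(M) = 4
o(Y(E(L)))*17 = 4*17 = 68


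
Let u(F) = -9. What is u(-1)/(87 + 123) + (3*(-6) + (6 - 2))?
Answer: -983/70 ≈ -14.043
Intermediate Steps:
u(-1)/(87 + 123) + (3*(-6) + (6 - 2)) = -9/(87 + 123) + (3*(-6) + (6 - 2)) = -9/210 + (-18 + 4) = -9*1/210 - 14 = -3/70 - 14 = -983/70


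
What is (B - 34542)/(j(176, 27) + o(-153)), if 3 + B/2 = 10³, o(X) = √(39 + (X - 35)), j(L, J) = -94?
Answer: 3059512/8985 + 32548*I*√149/8985 ≈ 340.51 + 44.218*I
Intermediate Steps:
o(X) = √(4 + X) (o(X) = √(39 + (-35 + X)) = √(4 + X))
B = 1994 (B = -6 + 2*10³ = -6 + 2*1000 = -6 + 2000 = 1994)
(B - 34542)/(j(176, 27) + o(-153)) = (1994 - 34542)/(-94 + √(4 - 153)) = -32548/(-94 + √(-149)) = -32548/(-94 + I*√149)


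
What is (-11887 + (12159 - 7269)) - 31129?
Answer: -38126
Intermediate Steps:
(-11887 + (12159 - 7269)) - 31129 = (-11887 + 4890) - 31129 = -6997 - 31129 = -38126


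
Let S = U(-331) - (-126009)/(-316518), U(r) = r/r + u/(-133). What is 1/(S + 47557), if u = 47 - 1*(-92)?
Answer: 14032298/667327776551 ≈ 2.1028e-5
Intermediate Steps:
u = 139 (u = 47 + 92 = 139)
U(r) = -6/133 (U(r) = r/r + 139/(-133) = 1 + 139*(-1/133) = 1 - 139/133 = -6/133)
S = -6219435/14032298 (S = -6/133 - (-126009)/(-316518) = -6/133 - (-126009)*(-1)/316518 = -6/133 - 1*42003/105506 = -6/133 - 42003/105506 = -6219435/14032298 ≈ -0.44322)
1/(S + 47557) = 1/(-6219435/14032298 + 47557) = 1/(667327776551/14032298) = 14032298/667327776551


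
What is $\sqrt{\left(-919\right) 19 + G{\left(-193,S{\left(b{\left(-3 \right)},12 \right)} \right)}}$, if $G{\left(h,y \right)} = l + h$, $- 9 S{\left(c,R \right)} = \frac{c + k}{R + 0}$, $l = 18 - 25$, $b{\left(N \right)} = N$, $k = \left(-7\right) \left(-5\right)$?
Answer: $29 i \sqrt{21} \approx 132.89 i$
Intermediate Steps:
$k = 35$
$l = -7$ ($l = 18 - 25 = -7$)
$S{\left(c,R \right)} = - \frac{35 + c}{9 R}$ ($S{\left(c,R \right)} = - \frac{\left(c + 35\right) \frac{1}{R + 0}}{9} = - \frac{\left(35 + c\right) \frac{1}{R}}{9} = - \frac{\frac{1}{R} \left(35 + c\right)}{9} = - \frac{35 + c}{9 R}$)
$G{\left(h,y \right)} = -7 + h$
$\sqrt{\left(-919\right) 19 + G{\left(-193,S{\left(b{\left(-3 \right)},12 \right)} \right)}} = \sqrt{\left(-919\right) 19 - 200} = \sqrt{-17461 - 200} = \sqrt{-17661} = 29 i \sqrt{21}$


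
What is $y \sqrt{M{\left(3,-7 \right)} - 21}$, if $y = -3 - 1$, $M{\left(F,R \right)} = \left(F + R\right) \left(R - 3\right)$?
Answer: $- 4 \sqrt{19} \approx -17.436$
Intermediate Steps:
$M{\left(F,R \right)} = \left(-3 + R\right) \left(F + R\right)$ ($M{\left(F,R \right)} = \left(F + R\right) \left(-3 + R\right) = \left(-3 + R\right) \left(F + R\right)$)
$y = -4$ ($y = -3 - 1 = -4$)
$y \sqrt{M{\left(3,-7 \right)} - 21} = - 4 \sqrt{\left(\left(-7\right)^{2} - 9 - -21 + 3 \left(-7\right)\right) - 21} = - 4 \sqrt{\left(49 - 9 + 21 - 21\right) - 21} = - 4 \sqrt{40 - 21} = - 4 \sqrt{19}$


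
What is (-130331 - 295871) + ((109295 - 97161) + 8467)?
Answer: -405601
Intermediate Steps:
(-130331 - 295871) + ((109295 - 97161) + 8467) = -426202 + (12134 + 8467) = -426202 + 20601 = -405601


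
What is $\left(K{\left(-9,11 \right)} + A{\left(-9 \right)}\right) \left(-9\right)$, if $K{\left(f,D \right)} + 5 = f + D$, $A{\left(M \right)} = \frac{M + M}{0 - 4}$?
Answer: $- \frac{27}{2} \approx -13.5$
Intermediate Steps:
$A{\left(M \right)} = - \frac{M}{2}$ ($A{\left(M \right)} = \frac{2 M}{-4} = 2 M \left(- \frac{1}{4}\right) = - \frac{M}{2}$)
$K{\left(f,D \right)} = -5 + D + f$ ($K{\left(f,D \right)} = -5 + \left(f + D\right) = -5 + \left(D + f\right) = -5 + D + f$)
$\left(K{\left(-9,11 \right)} + A{\left(-9 \right)}\right) \left(-9\right) = \left(\left(-5 + 11 - 9\right) - - \frac{9}{2}\right) \left(-9\right) = \left(-3 + \frac{9}{2}\right) \left(-9\right) = \frac{3}{2} \left(-9\right) = - \frac{27}{2}$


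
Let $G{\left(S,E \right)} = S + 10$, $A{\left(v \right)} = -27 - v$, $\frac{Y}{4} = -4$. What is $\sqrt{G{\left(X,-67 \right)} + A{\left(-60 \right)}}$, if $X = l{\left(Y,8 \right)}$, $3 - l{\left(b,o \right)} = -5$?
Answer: $\sqrt{51} \approx 7.1414$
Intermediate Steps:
$Y = -16$ ($Y = 4 \left(-4\right) = -16$)
$l{\left(b,o \right)} = 8$ ($l{\left(b,o \right)} = 3 - -5 = 3 + 5 = 8$)
$X = 8$
$G{\left(S,E \right)} = 10 + S$
$\sqrt{G{\left(X,-67 \right)} + A{\left(-60 \right)}} = \sqrt{\left(10 + 8\right) - -33} = \sqrt{18 + \left(-27 + 60\right)} = \sqrt{18 + 33} = \sqrt{51}$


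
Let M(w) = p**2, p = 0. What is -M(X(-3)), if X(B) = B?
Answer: 0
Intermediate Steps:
M(w) = 0 (M(w) = 0**2 = 0)
-M(X(-3)) = -1*0 = 0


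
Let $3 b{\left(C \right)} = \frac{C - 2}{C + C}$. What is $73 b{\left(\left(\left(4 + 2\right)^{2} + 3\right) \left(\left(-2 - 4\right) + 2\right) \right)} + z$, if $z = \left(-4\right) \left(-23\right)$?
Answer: $\frac{48823}{468} \approx 104.32$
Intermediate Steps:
$z = 92$
$b{\left(C \right)} = \frac{-2 + C}{6 C}$ ($b{\left(C \right)} = \frac{\left(C - 2\right) \frac{1}{C + C}}{3} = \frac{\left(-2 + C\right) \frac{1}{2 C}}{3} = \frac{\frac{1}{2} \frac{1}{C} \left(-2 + C\right)}{3} = \frac{-2 + C}{6 C}$)
$73 b{\left(\left(\left(4 + 2\right)^{2} + 3\right) \left(\left(-2 - 4\right) + 2\right) \right)} + z = 73 \frac{-2 + \left(\left(4 + 2\right)^{2} + 3\right) \left(\left(-2 - 4\right) + 2\right)}{6 \left(\left(4 + 2\right)^{2} + 3\right) \left(\left(-2 - 4\right) + 2\right)} + 92 = 73 \frac{-2 + \left(6^{2} + 3\right) \left(\left(-2 - 4\right) + 2\right)}{6 \left(6^{2} + 3\right) \left(\left(-2 - 4\right) + 2\right)} + 92 = 73 \frac{-2 + \left(36 + 3\right) \left(-6 + 2\right)}{6 \left(36 + 3\right) \left(-6 + 2\right)} + 92 = 73 \frac{-2 + 39 \left(-4\right)}{6 \cdot 39 \left(-4\right)} + 92 = 73 \frac{-2 - 156}{6 \left(-156\right)} + 92 = 73 \cdot \frac{1}{6} \left(- \frac{1}{156}\right) \left(-158\right) + 92 = 73 \cdot \frac{79}{468} + 92 = \frac{5767}{468} + 92 = \frac{48823}{468}$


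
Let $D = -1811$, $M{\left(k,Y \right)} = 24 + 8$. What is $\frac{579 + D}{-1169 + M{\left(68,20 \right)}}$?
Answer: $\frac{1232}{1137} \approx 1.0836$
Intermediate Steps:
$M{\left(k,Y \right)} = 32$
$\frac{579 + D}{-1169 + M{\left(68,20 \right)}} = \frac{579 - 1811}{-1169 + 32} = - \frac{1232}{-1137} = \left(-1232\right) \left(- \frac{1}{1137}\right) = \frac{1232}{1137}$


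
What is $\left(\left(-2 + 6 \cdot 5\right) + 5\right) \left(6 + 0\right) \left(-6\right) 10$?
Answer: $-11880$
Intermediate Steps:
$\left(\left(-2 + 6 \cdot 5\right) + 5\right) \left(6 + 0\right) \left(-6\right) 10 = \left(\left(-2 + 30\right) + 5\right) 6 \left(-6\right) 10 = \left(28 + 5\right) 6 \left(-6\right) 10 = 33 \cdot 6 \left(-6\right) 10 = 198 \left(-6\right) 10 = \left(-1188\right) 10 = -11880$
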